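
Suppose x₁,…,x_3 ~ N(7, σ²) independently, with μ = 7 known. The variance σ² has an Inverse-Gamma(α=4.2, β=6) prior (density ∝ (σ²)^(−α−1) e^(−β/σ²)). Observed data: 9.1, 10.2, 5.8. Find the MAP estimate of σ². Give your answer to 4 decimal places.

Sum of squared deviations about the known mean: SS = (9.1−7)² + (10.2−7)² + (5.8−7)² = 16.09.
The Normal likelihood contributes (σ²)^(−n/2) exp(−SS/(2σ²)), so the posterior is Inverse-Gamma(α + n/2, β + SS/2) = Inverse-Gamma(5.7, 14.045).
The mode of Inverse-Gamma(a, b) is b/(a+1) = 14.045/6.7 ≈ 2.0963.

σ̂²_MAP = 2.0963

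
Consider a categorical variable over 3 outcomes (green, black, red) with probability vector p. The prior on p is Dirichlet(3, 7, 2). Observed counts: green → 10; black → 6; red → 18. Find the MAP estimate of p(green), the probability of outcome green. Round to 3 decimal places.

The posterior is Dirichlet(αᵢ + nᵢ) = Dirichlet(13, 13, 20).
For a Dirichlet(a₁,…,a_K) with all aᵢ > 1, the mode has j-th component (aⱼ − 1)/(Σaᵢ − K).
Here Σaᵢ = 46 and K = 3, so p(green) = (13 − 1)/(46 − 3) = 12/43 ≈ 0.279.

MAP estimate of p(green) = 0.279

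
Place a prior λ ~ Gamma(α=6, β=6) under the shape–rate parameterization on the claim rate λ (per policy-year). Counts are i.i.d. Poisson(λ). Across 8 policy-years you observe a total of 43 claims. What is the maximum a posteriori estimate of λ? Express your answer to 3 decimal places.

λ̂_MAP = 3.429

Σxᵢ = 43, n = 8.
Posterior ∝ λ^5e^(−6λ) · λ^43e^(−8λ) = λ^48e^(−14λ), i.e. Gamma(shape=49, rate=14).
The mode of a Gamma(a, b) with a ≥ 1 (shape–rate) is (a−1)/b = 48/14 ≈ 3.429.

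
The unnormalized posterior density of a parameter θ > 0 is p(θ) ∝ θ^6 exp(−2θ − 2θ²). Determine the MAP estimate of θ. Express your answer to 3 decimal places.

ℓ'(θ) = 6/θ − 2 − 4θ. Setting this to zero and multiplying by θ: 4θ² + 2θ − 6 = 0.
θ = (−2 + √(2² + 4·4·6)) / (2·4) = (−2 + √100) / 8 = (−2 + 10)/8 = 1.
ℓ''(θ) = −6/θ² − 4 < 0, confirming a maximum.

θ̂_MAP = 1.000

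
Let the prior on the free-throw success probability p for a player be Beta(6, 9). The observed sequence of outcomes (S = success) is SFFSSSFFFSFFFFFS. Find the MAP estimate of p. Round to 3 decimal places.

p̂_MAP = 0.379

Prior: Beta(6, 9).
Data: 6 successes in 16 trials (from the sequence). The binomial likelihood contributes p^6(1−p)^10, so the posterior is Beta(6+6, 9+10) = Beta(12, 19).
For Beta(a, b) with a, b > 1 the mode is (a−1)/(a+b−2) = 11/29 ≈ 0.379.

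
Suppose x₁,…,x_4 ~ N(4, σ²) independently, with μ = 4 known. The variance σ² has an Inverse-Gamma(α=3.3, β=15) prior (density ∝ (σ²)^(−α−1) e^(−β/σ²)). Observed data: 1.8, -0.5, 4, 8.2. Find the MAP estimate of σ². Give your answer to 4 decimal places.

σ̂²_MAP = 5.7722

Sum of squared deviations about the known mean: SS = (1.8−4)² + (-0.5−4)² + (4−4)² + (8.2−4)² = 42.73.
The Normal likelihood contributes (σ²)^(−n/2) exp(−SS/(2σ²)), so the posterior is Inverse-Gamma(α + n/2, β + SS/2) = Inverse-Gamma(5.3, 36.365).
The mode of Inverse-Gamma(a, b) is b/(a+1) = 36.365/6.3 ≈ 5.7722.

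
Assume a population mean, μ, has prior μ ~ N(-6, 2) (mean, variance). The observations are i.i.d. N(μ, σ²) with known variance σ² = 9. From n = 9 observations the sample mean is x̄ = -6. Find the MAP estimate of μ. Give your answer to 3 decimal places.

μ̂_MAP = -6.000

n = 9, x̄ = -6.
For a Normal prior and Normal likelihood with known variance, the posterior is Normal; its mode equals its mean, the precision-weighted average.
Prior precision 1/σ₀² = 1/2 = 0.5; data precision n/σ² = 9/9 = 1.
μ̂ = (0.5·(-6) + 1·(-6)) / (0.5 + 1) = (-9)/1.5 = -6.000.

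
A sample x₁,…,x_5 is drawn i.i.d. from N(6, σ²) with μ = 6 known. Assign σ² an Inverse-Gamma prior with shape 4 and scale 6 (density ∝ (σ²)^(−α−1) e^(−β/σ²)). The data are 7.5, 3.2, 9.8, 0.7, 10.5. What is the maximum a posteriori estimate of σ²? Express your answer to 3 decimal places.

Sum of squared deviations about the known mean: SS = (7.5−6)² + (3.2−6)² + (9.8−6)² + (0.7−6)² + (10.5−6)² = 72.87.
The Normal likelihood contributes (σ²)^(−n/2) exp(−SS/(2σ²)), so the posterior is Inverse-Gamma(α + n/2, β + SS/2) = Inverse-Gamma(6.5, 42.435).
The mode of Inverse-Gamma(a, b) is b/(a+1) = 42.435/7.5 ≈ 5.658.

σ̂²_MAP = 5.658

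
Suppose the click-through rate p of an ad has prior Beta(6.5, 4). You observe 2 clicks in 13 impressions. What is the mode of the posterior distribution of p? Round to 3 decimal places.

p̂_MAP = 0.349

Prior: Beta(6.5, 4).
Data: 2 successes in 13 trials. The binomial likelihood contributes p^2(1−p)^11, so the posterior is Beta(6.5+2, 4+11) = Beta(8.5, 15).
For Beta(a, b) with a, b > 1 the mode is (a−1)/(a+b−2) = 7.5/21.5 ≈ 0.349.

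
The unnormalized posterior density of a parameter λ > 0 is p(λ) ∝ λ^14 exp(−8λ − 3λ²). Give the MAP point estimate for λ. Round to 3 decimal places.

ℓ'(λ) = 14/λ − 8 − 6λ. Setting this to zero and multiplying by λ: 6λ² + 8λ − 14 = 0.
λ = (−8 + √(8² + 4·6·14)) / (2·6) = (−8 + √400) / 12 = (−8 + 20)/12 = 1.
ℓ''(λ) = −14/λ² − 6 < 0, confirming a maximum.

λ̂_MAP = 1.000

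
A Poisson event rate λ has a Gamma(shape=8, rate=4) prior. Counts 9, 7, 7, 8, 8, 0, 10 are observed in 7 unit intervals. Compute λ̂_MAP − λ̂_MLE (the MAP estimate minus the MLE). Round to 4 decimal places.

MAP − MLE = -1.9091

Σxᵢ = 49. Posterior is Gamma(57, 11); MAP = (57−1)/11 = 56/11 ≈ 5.09091.
MLE = x̄ = 49/7 ≈ 7.00000.
Difference = 56/11 − 49/7 = -21/11 ≈ -1.9091.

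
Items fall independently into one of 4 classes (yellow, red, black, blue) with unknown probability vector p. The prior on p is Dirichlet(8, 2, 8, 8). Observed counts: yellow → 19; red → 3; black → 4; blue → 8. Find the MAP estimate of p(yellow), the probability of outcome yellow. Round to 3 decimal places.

MAP estimate of p(yellow) = 0.464

The posterior is Dirichlet(αᵢ + nᵢ) = Dirichlet(27, 5, 12, 16).
For a Dirichlet(a₁,…,a_K) with all aᵢ > 1, the mode has j-th component (aⱼ − 1)/(Σaᵢ − K).
Here Σaᵢ = 60 and K = 4, so p(yellow) = (27 − 1)/(60 − 4) = 26/56 ≈ 0.464.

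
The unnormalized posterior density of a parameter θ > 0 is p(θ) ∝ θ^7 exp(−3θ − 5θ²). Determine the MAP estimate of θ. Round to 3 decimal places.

θ̂_MAP = 0.700

ℓ'(θ) = 7/θ − 3 − 10θ. Setting this to zero and multiplying by θ: 10θ² + 3θ − 7 = 0.
θ = (−3 + √(3² + 4·10·7)) / (2·10) = (−3 + √289) / 20 = (−3 + 17)/20 = 7/10.
ℓ''(θ) = −7/θ² − 10 < 0, confirming a maximum.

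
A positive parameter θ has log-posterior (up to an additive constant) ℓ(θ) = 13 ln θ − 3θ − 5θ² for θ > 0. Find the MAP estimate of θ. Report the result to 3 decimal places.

ℓ'(θ) = 13/θ − 3 − 10θ. Setting this to zero and multiplying by θ: 10θ² + 3θ − 13 = 0.
θ = (−3 + √(3² + 4·10·13)) / (2·10) = (−3 + √529) / 20 = (−3 + 23)/20 = 1.
ℓ''(θ) = −13/θ² − 10 < 0, confirming a maximum.

θ̂_MAP = 1.000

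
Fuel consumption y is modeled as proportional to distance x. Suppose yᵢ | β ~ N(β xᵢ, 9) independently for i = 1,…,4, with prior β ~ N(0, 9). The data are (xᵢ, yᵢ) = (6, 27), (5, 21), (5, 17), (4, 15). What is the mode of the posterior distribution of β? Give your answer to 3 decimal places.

β̂_MAP = 4.000

log p(β | y) = −Σ(yᵢ − βxᵢ)²/(2·9) − β²/(2·9) + const.
Setting the derivative to zero: Σxᵢ(yᵢ − βxᵢ)/9 − β/9 = 0, so β = Σxᵢyᵢ / (Σxᵢ² + σ²/τ²).
Σxᵢyᵢ = 6·27 + 5·21 + 5·17 + 4·15 = 412; Σxᵢ² = 102; σ²/τ² = 1.
β̂_MAP = 412 / (102 + 1) = 412/103 ≈ 4.000.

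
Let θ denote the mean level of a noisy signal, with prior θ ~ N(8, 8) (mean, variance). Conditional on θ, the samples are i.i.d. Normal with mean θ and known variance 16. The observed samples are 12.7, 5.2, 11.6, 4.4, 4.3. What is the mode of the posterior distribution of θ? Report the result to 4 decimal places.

n = 5; x̄ = (12.7 + 5.2 + 11.6 + 4.4 + 4.3)/5 = 38.2/5 = 7.64.
For a Normal prior and Normal likelihood with known variance, the posterior is Normal; its mode equals its mean, the precision-weighted average.
Prior precision 1/σ₀² = 1/8 = 0.125; data precision n/σ² = 5/16 = 0.3125.
θ̂ = (0.125·8 + 0.3125·7.64) / (0.125 + 0.3125) = 3.3875/0.4375 = 271/35 ≈ 7.7429.

θ̂_MAP = 7.7429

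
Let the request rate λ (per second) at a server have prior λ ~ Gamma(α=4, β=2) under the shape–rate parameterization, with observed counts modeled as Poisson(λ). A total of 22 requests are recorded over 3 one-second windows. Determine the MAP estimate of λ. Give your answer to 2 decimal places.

Σxᵢ = 22, n = 3.
Posterior ∝ λ^3e^(−2λ) · λ^22e^(−3λ) = λ^25e^(−5λ), i.e. Gamma(shape=26, rate=5).
The mode of a Gamma(a, b) with a ≥ 1 (shape–rate) is (a−1)/b = 25/5 ≈ 5.00.

λ̂_MAP = 5.00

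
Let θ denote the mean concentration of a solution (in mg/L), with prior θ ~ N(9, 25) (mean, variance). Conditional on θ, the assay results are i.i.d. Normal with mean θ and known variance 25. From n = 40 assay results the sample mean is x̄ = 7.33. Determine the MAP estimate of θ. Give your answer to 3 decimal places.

n = 40, x̄ = 7.33.
For a Normal prior and Normal likelihood with known variance, the posterior is Normal; its mode equals its mean, the precision-weighted average.
Prior precision 1/σ₀² = 1/25 = 0.04; data precision n/σ² = 40/25 = 1.6.
θ̂ = (0.04·9 + 1.6·7.33) / (0.04 + 1.6) = 12.088/1.64 = 1511/205 ≈ 7.371.

θ̂_MAP = 7.371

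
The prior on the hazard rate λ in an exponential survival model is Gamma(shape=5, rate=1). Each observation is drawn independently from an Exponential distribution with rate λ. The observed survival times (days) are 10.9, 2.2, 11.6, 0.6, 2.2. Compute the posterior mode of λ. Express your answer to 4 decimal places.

The Exponential(rate=λ) likelihood is ∝ λ^n e^(−λΣtᵢ). Here n = 5 and Σtᵢ = 10.9 + 2.2 + 11.6 + 0.6 + 2.2 = 27.5.
Posterior ∝ λ^4e^(−1λ) · λ^5e^(−27.5λ) = λ^9e^(−28.5λ), i.e. Gamma(10, 28.5).
Mode = (a−1)/b = 9/28.5 ≈ 0.3158.

λ̂_MAP = 0.3158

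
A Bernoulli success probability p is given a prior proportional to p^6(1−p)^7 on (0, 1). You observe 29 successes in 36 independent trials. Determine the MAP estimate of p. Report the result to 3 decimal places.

The prior density ∝ p^6(1−p)^7 is the kernel of Beta(7, 8).
Data: 29 successes in 36 trials. The binomial likelihood contributes p^29(1−p)^7, so the posterior is Beta(7+29, 8+7) = Beta(36, 15).
For Beta(a, b) with a, b > 1 the mode is (a−1)/(a+b−2) = 35/49 ≈ 0.714.

p̂_MAP = 0.714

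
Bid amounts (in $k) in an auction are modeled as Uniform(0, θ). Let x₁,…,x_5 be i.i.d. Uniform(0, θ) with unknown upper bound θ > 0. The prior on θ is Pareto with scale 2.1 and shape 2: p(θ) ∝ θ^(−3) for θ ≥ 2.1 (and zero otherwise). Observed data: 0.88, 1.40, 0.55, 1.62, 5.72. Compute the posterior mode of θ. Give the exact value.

The Uniform(0, θ) likelihood is θ^(−n) for θ ≥ max(xᵢ), zero otherwise. Here max(xᵢ) = 5.72.
Posterior ∝ θ^(−3) · θ^(−5) = θ^(−8) on θ ≥ max(2.1, 5.72) = 5.72.
This density is strictly decreasing in θ, so the posterior mode lies at the lower boundary of the support.

θ̂_MAP = 5.72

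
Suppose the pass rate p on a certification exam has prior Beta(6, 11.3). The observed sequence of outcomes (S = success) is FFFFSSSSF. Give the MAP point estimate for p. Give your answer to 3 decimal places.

Prior: Beta(6, 11.3).
Data: 4 successes in 9 trials (from the sequence). The binomial likelihood contributes p^4(1−p)^5, so the posterior is Beta(6+4, 11.3+5) = Beta(10, 16.3).
For Beta(a, b) with a, b > 1 the mode is (a−1)/(a+b−2) = 9/24.3 ≈ 0.370.

p̂_MAP = 0.370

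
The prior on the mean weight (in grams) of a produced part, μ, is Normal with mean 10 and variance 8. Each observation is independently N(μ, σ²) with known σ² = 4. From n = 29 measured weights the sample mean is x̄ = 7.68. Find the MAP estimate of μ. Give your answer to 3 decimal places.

n = 29, x̄ = 7.68.
For a Normal prior and Normal likelihood with known variance, the posterior is Normal; its mode equals its mean, the precision-weighted average.
Prior precision 1/σ₀² = 1/8 = 0.125; data precision n/σ² = 29/4 = 7.25.
μ̂ = (0.125·10 + 7.25·7.68) / (0.125 + 7.25) = 56.93/7.375 = 11386/1475 ≈ 7.719.

μ̂_MAP = 7.719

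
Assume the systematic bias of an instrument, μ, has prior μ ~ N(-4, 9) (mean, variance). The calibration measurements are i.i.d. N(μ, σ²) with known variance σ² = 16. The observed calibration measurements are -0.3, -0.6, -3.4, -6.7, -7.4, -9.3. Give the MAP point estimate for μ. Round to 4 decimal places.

μ̂_MAP = -4.4757

n = 6; x̄ = ((-0.3) + (-0.6) + (-3.4) + (-6.7) + (-7.4) + (-9.3))/6 = -27.7/6 = -277/60 ≈ -4.6167.
For a Normal prior and Normal likelihood with known variance, the posterior is Normal; its mode equals its mean, the precision-weighted average.
Prior precision 1/σ₀² = 1/9; data precision n/σ² = 6/16 = 0.375.
μ̂ = ((1/9)·(-4) + 0.375·(-277/60)) / (1/9 + 0.375) = (-3133/1440)/(35/72) = -3133/700 ≈ -4.4757.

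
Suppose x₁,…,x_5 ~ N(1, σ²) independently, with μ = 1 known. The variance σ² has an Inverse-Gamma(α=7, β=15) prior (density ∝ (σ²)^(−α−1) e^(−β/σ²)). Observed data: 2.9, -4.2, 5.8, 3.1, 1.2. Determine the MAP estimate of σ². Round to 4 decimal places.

σ̂²_MAP = 4.1971

Sum of squared deviations about the known mean: SS = (2.9−1)² + (-4.2−1)² + (5.8−1)² + (3.1−1)² + (1.2−1)² = 58.14.
The Normal likelihood contributes (σ²)^(−n/2) exp(−SS/(2σ²)), so the posterior is Inverse-Gamma(α + n/2, β + SS/2) = Inverse-Gamma(9.5, 44.07).
The mode of Inverse-Gamma(a, b) is b/(a+1) = 44.07/10.5 ≈ 4.1971.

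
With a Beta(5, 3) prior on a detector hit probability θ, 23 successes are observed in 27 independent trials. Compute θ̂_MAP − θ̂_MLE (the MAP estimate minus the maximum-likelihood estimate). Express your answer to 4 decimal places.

Posterior is Beta(28, 7); MAP = (28−1)/(35−2) = 27/33 ≈ 0.81818.
MLE ignores the prior: θ̂_MLE = k/n = 23/27 ≈ 0.85185.
Difference = 27/33 − 23/27 = -10/297 ≈ -0.0337.

MAP − MLE = -0.0337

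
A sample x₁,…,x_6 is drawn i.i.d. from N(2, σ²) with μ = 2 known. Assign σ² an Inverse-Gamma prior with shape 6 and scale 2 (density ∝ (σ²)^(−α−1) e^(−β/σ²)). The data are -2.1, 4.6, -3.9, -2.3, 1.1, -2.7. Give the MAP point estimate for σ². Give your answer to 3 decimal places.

σ̂²_MAP = 5.189

Sum of squared deviations about the known mean: SS = (-2.1−2)² + (4.6−2)² + (-3.9−2)² + (-2.3−2)² + (1.1−2)² + (-2.7−2)² = 99.77.
The Normal likelihood contributes (σ²)^(−n/2) exp(−SS/(2σ²)), so the posterior is Inverse-Gamma(α + n/2, β + SS/2) = Inverse-Gamma(9, 51.885).
The mode of Inverse-Gamma(a, b) is b/(a+1) = 51.885/10 ≈ 5.189.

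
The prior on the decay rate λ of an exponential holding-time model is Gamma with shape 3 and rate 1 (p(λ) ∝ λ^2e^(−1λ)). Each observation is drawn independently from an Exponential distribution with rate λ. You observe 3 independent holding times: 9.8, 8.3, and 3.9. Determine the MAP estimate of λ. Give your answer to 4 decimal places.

The Exponential(rate=λ) likelihood is ∝ λ^n e^(−λΣtᵢ). Here n = 3 and Σtᵢ = 9.8 + 8.3 + 3.9 = 22.
Posterior ∝ λ^2e^(−1λ) · λ^3e^(−22λ) = λ^5e^(−23λ), i.e. Gamma(6, 23).
Mode = (a−1)/b = 5/23 ≈ 0.2174.

λ̂_MAP = 0.2174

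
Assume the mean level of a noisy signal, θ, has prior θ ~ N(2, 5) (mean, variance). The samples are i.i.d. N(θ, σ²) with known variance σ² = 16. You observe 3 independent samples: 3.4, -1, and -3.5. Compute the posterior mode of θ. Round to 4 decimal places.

n = 3; x̄ = (3.4 + (-1) + (-3.5))/3 = -1.1/3 = -11/30 ≈ -0.3667.
For a Normal prior and Normal likelihood with known variance, the posterior is Normal; its mode equals its mean, the precision-weighted average.
Prior precision 1/σ₀² = 1/5 = 0.2; data precision n/σ² = 3/16 = 0.1875.
θ̂ = (0.2·2 + 0.1875·(-11/30)) / (0.2 + 0.1875) = 0.33125/0.3875 = 53/62 ≈ 0.8548.

θ̂_MAP = 0.8548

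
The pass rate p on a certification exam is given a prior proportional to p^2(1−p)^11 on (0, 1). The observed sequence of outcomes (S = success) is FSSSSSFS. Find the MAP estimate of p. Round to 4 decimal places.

The prior density ∝ p^2(1−p)^11 is the kernel of Beta(3, 12).
Data: 6 successes in 8 trials (from the sequence). The binomial likelihood contributes p^6(1−p)^2, so the posterior is Beta(3+6, 12+2) = Beta(9, 14).
For Beta(a, b) with a, b > 1 the mode is (a−1)/(a+b−2) = 8/21 ≈ 0.3810.

p̂_MAP = 0.3810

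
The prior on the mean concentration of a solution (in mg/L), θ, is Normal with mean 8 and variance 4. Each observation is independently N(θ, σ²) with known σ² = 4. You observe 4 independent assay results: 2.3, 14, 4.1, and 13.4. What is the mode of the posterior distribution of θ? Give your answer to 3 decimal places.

θ̂_MAP = 8.360

n = 4; x̄ = (2.3 + 14 + 4.1 + 13.4)/4 = 33.8/4 = 8.45.
For a Normal prior and Normal likelihood with known variance, the posterior is Normal; its mode equals its mean, the precision-weighted average.
Prior precision 1/σ₀² = 1/4 = 0.25; data precision n/σ² = 4/4 = 1.
θ̂ = (0.25·8 + 1·8.45) / (0.25 + 1) = 10.45/1.25 = 8.360.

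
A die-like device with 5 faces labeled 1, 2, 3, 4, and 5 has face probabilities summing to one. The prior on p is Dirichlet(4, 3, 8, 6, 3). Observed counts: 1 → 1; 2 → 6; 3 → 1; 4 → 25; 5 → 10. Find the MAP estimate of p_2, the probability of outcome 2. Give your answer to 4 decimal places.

MAP estimate: 0.1290

The posterior is Dirichlet(αᵢ + nᵢ) = Dirichlet(5, 9, 9, 31, 13).
For a Dirichlet(a₁,…,a_K) with all aᵢ > 1, the mode has j-th component (aⱼ − 1)/(Σaᵢ − K).
Here Σaᵢ = 67 and K = 5, so p_2 = (9 − 1)/(67 − 5) = 8/62 ≈ 0.1290.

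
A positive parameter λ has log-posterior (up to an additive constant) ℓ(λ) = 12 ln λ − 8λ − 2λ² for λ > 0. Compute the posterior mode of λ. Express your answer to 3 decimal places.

λ̂_MAP = 1.000

ℓ'(λ) = 12/λ − 8 − 4λ. Setting this to zero and multiplying by λ: 4λ² + 8λ − 12 = 0.
λ = (−8 + √(8² + 4·4·12)) / (2·4) = (−8 + √256) / 8 = (−8 + 16)/8 = 1.
ℓ''(λ) = −12/λ² − 4 < 0, confirming a maximum.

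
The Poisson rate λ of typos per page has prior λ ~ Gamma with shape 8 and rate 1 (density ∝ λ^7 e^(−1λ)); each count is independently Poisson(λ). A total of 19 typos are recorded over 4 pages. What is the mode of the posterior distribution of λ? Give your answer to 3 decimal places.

Σxᵢ = 19, n = 4.
Posterior ∝ λ^7e^(−1λ) · λ^19e^(−4λ) = λ^26e^(−5λ), i.e. Gamma(shape=27, rate=5).
The mode of a Gamma(a, b) with a ≥ 1 (shape–rate) is (a−1)/b = 26/5 ≈ 5.200.

λ̂_MAP = 5.200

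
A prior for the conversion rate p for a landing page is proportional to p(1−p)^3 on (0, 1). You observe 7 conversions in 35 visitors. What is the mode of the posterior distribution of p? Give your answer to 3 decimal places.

p̂_MAP = 0.205

The prior density ∝ p(1−p)^3 is the kernel of Beta(2, 4).
Data: 7 successes in 35 trials. The binomial likelihood contributes p^7(1−p)^28, so the posterior is Beta(2+7, 4+28) = Beta(9, 32).
For Beta(a, b) with a, b > 1 the mode is (a−1)/(a+b−2) = 8/39 ≈ 0.205.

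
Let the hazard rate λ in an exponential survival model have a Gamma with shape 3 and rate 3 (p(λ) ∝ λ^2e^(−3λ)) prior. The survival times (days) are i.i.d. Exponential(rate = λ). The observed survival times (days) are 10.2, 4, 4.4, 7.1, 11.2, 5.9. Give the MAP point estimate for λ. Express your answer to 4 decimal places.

λ̂_MAP = 0.1747

The Exponential(rate=λ) likelihood is ∝ λ^n e^(−λΣtᵢ). Here n = 6 and Σtᵢ = 10.2 + 4 + 4.4 + 7.1 + 11.2 + 5.9 = 42.8.
Posterior ∝ λ^2e^(−3λ) · λ^6e^(−42.8λ) = λ^8e^(−45.8λ), i.e. Gamma(9, 45.8).
Mode = (a−1)/b = 8/45.8 ≈ 0.1747.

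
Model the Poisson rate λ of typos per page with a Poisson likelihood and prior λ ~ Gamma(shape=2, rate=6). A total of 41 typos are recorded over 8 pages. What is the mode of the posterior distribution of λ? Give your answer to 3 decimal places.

Σxᵢ = 41, n = 8.
Posterior ∝ λe^(−6λ) · λ^41e^(−8λ) = λ^42e^(−14λ), i.e. Gamma(shape=43, rate=14).
The mode of a Gamma(a, b) with a ≥ 1 (shape–rate) is (a−1)/b = 42/14 ≈ 3.000.

λ̂_MAP = 3.000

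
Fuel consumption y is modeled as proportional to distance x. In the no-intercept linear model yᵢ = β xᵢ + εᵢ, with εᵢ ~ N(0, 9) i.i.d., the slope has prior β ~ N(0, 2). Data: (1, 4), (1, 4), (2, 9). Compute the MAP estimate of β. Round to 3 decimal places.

β̂_MAP = 2.476

log p(β | y) = −Σ(yᵢ − βxᵢ)²/(2·9) − β²/(2·2) + const.
Setting the derivative to zero: Σxᵢ(yᵢ − βxᵢ)/9 − β/2 = 0, so β = Σxᵢyᵢ / (Σxᵢ² + σ²/τ²).
Σxᵢyᵢ = 1·4 + 1·4 + 2·9 = 26; Σxᵢ² = 6; σ²/τ² = 4.5.
β̂_MAP = 26 / (6 + 4.5) = 26/10.5 ≈ 2.476.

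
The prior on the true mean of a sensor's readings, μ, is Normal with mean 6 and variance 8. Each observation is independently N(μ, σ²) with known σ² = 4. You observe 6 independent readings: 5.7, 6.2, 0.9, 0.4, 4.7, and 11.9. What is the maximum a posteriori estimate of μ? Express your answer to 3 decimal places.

n = 6; x̄ = (5.7 + 6.2 + 0.9 + 0.4 + 4.7 + 11.9)/6 = 29.8/6 = 149/30 ≈ 4.9667.
For a Normal prior and Normal likelihood with known variance, the posterior is Normal; its mode equals its mean, the precision-weighted average.
Prior precision 1/σ₀² = 1/8 = 0.125; data precision n/σ² = 6/4 = 1.5.
μ̂ = (0.125·6 + 1.5·(149/30)) / (0.125 + 1.5) = 8.2/1.625 = 328/65 ≈ 5.046.

μ̂_MAP = 5.046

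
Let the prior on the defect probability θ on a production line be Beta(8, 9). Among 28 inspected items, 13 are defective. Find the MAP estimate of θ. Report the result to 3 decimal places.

Prior: Beta(8, 9).
Data: 13 successes in 28 trials. The binomial likelihood contributes θ^13(1−θ)^15, so the posterior is Beta(8+13, 9+15) = Beta(21, 24).
For Beta(a, b) with a, b > 1 the mode is (a−1)/(a+b−2) = 20/43 ≈ 0.465.

θ̂_MAP = 0.465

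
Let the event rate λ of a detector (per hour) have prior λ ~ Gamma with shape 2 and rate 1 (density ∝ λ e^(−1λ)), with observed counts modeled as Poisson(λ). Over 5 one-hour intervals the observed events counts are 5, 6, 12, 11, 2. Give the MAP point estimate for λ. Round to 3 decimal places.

λ̂_MAP = 6.167

Σxᵢ = 5+6+12+11+2 = 36, with n = 5.
Posterior ∝ λe^(−1λ) · λ^36e^(−5λ) = λ^37e^(−6λ), i.e. Gamma(shape=38, rate=6).
The mode of a Gamma(a, b) with a ≥ 1 (shape–rate) is (a−1)/b = 37/6 ≈ 6.167.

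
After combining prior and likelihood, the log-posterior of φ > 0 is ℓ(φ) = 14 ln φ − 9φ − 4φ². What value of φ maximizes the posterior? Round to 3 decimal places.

ℓ'(φ) = 14/φ − 9 − 8φ. Setting this to zero and multiplying by φ: 8φ² + 9φ − 14 = 0.
φ = (−9 + √(9² + 4·8·14)) / (2·8) = (−9 + √529) / 16 = (−9 + 23)/16 = 7/8.
ℓ''(φ) = −14/φ² − 8 < 0, confirming a maximum.

φ̂_MAP = 0.875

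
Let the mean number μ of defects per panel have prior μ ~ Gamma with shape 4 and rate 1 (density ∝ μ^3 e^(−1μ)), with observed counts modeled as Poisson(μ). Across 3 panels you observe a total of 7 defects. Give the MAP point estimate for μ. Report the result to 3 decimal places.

Σxᵢ = 7, n = 3.
Posterior ∝ μ^3e^(−1μ) · μ^7e^(−3μ) = μ^10e^(−4μ), i.e. Gamma(shape=11, rate=4).
The mode of a Gamma(a, b) with a ≥ 1 (shape–rate) is (a−1)/b = 10/4 ≈ 2.500.

μ̂_MAP = 2.500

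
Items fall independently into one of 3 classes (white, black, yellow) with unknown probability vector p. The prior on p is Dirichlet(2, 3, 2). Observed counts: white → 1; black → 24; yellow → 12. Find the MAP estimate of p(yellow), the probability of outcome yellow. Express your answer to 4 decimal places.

The posterior is Dirichlet(αᵢ + nᵢ) = Dirichlet(3, 27, 14).
For a Dirichlet(a₁,…,a_K) with all aᵢ > 1, the mode has j-th component (aⱼ − 1)/(Σaᵢ − K).
Here Σaᵢ = 44 and K = 3, so p(yellow) = (14 − 1)/(44 − 3) = 13/41 ≈ 0.3171.

MAP estimate of p(yellow) = 0.3171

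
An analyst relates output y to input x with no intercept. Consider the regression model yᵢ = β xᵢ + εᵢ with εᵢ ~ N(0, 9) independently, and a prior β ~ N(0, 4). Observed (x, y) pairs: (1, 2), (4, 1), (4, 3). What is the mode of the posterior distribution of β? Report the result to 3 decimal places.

log p(β | y) = −Σ(yᵢ − βxᵢ)²/(2·9) − β²/(2·4) + const.
Setting the derivative to zero: Σxᵢ(yᵢ − βxᵢ)/9 − β/4 = 0, so β = Σxᵢyᵢ / (Σxᵢ² + σ²/τ²).
Σxᵢyᵢ = 1·2 + 4·1 + 4·3 = 18; Σxᵢ² = 33; σ²/τ² = 2.25.
β̂_MAP = 18 / (33 + 2.25) = 18/35.25 ≈ 0.511.

β̂_MAP = 0.511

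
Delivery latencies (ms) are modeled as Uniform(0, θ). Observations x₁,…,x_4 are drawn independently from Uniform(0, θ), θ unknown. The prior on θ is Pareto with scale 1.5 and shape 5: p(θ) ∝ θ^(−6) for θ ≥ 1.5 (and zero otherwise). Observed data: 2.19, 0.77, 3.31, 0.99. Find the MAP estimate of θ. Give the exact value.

θ̂_MAP = 3.31

The Uniform(0, θ) likelihood is θ^(−n) for θ ≥ max(xᵢ), zero otherwise. Here max(xᵢ) = 3.31.
Posterior ∝ θ^(−6) · θ^(−4) = θ^(−10) on θ ≥ max(1.5, 3.31) = 3.31.
This density is strictly decreasing in θ, so the posterior mode lies at the lower boundary of the support.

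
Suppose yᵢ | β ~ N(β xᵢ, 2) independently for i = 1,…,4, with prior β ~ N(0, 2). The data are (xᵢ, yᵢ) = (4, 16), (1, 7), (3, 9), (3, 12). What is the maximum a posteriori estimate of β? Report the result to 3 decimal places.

β̂_MAP = 3.722

log p(β | y) = −Σ(yᵢ − βxᵢ)²/(2·2) − β²/(2·2) + const.
Setting the derivative to zero: Σxᵢ(yᵢ − βxᵢ)/2 − β/2 = 0, so β = Σxᵢyᵢ / (Σxᵢ² + σ²/τ²).
Σxᵢyᵢ = 4·16 + 1·7 + 3·9 + 3·12 = 134; Σxᵢ² = 35; σ²/τ² = 1.
β̂_MAP = 134 / (35 + 1) = 134/36 ≈ 3.722.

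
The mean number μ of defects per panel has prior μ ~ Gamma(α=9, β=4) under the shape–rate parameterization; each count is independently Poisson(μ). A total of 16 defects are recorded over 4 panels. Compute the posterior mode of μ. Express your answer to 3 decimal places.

μ̂_MAP = 3.000

Σxᵢ = 16, n = 4.
Posterior ∝ μ^8e^(−4μ) · μ^16e^(−4μ) = μ^24e^(−8μ), i.e. Gamma(shape=25, rate=8).
The mode of a Gamma(a, b) with a ≥ 1 (shape–rate) is (a−1)/b = 24/8 ≈ 3.000.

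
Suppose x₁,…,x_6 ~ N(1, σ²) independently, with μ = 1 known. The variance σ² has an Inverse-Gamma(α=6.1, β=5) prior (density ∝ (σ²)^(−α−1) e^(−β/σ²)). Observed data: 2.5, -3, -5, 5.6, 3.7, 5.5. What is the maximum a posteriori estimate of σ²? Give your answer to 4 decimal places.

Sum of squared deviations about the known mean: SS = (2.5−1)² + (-3−1)² + (-5−1)² + (5.6−1)² + (3.7−1)² + (5.5−1)² = 102.95.
The Normal likelihood contributes (σ²)^(−n/2) exp(−SS/(2σ²)), so the posterior is Inverse-Gamma(α + n/2, β + SS/2) = Inverse-Gamma(9.1, 56.475).
The mode of Inverse-Gamma(a, b) is b/(a+1) = 56.475/10.1 ≈ 5.5916.

σ̂²_MAP = 5.5916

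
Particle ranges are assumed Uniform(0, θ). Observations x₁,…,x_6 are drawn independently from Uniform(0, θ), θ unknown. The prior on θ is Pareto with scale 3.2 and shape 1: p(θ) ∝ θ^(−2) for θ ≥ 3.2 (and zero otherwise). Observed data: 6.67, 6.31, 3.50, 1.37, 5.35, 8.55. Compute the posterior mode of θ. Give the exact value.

The Uniform(0, θ) likelihood is θ^(−n) for θ ≥ max(xᵢ), zero otherwise. Here max(xᵢ) = 8.55.
Posterior ∝ θ^(−2) · θ^(−6) = θ^(−8) on θ ≥ max(3.2, 8.55) = 8.55.
This density is strictly decreasing in θ, so the posterior mode lies at the lower boundary of the support.

θ̂_MAP = 8.55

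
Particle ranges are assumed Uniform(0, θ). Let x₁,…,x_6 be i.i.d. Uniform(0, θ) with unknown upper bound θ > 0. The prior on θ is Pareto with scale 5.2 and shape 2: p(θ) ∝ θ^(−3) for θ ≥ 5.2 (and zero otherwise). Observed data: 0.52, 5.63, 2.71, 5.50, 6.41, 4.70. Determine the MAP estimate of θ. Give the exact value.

The Uniform(0, θ) likelihood is θ^(−n) for θ ≥ max(xᵢ), zero otherwise. Here max(xᵢ) = 6.41.
Posterior ∝ θ^(−3) · θ^(−6) = θ^(−9) on θ ≥ max(5.2, 6.41) = 6.41.
This density is strictly decreasing in θ, so the posterior mode lies at the lower boundary of the support.

θ̂_MAP = 6.41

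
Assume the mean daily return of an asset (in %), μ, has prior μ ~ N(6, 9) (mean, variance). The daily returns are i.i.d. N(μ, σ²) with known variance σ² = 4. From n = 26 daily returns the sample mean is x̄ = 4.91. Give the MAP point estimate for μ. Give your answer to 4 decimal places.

μ̂_MAP = 4.9283

n = 26, x̄ = 4.91.
For a Normal prior and Normal likelihood with known variance, the posterior is Normal; its mode equals its mean, the precision-weighted average.
Prior precision 1/σ₀² = 1/9; data precision n/σ² = 26/4 = 6.5.
μ̂ = ((1/9)·6 + 6.5·4.91) / (1/9 + 6.5) = (19549/600)/(119/18) = 58647/11900 ≈ 4.9283.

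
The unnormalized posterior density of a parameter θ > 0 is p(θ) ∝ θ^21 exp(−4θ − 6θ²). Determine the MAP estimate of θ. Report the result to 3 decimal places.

ℓ'(θ) = 21/θ − 4 − 12θ. Setting this to zero and multiplying by θ: 12θ² + 4θ − 21 = 0.
θ = (−4 + √(4² + 4·12·21)) / (2·12) = (−4 + √1024) / 24 = (−4 + 32)/24 = 7/6.
ℓ''(θ) = −21/θ² − 12 < 0, confirming a maximum.

θ̂_MAP = 1.167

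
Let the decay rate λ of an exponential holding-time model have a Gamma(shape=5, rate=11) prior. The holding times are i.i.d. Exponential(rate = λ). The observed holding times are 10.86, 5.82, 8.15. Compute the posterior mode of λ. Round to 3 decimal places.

The Exponential(rate=λ) likelihood is ∝ λ^n e^(−λΣtᵢ). Here n = 3 and Σtᵢ = 10.86 + 5.82 + 8.15 = 24.83.
Posterior ∝ λ^4e^(−11λ) · λ^3e^(−24.83λ) = λ^7e^(−35.83λ), i.e. Gamma(8, 35.83).
Mode = (a−1)/b = 7/35.83 ≈ 0.195.

λ̂_MAP = 0.195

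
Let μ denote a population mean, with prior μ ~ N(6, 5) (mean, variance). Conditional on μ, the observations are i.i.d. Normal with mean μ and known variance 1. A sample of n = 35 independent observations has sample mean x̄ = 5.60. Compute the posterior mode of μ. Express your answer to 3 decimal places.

n = 35, x̄ = 5.60.
For a Normal prior and Normal likelihood with known variance, the posterior is Normal; its mode equals its mean, the precision-weighted average.
Prior precision 1/σ₀² = 1/5 = 0.2; data precision n/σ² = 35/1 = 35.
μ̂ = (0.2·6 + 35·5.6) / (0.2 + 35) = 197.2/35.2 = 493/88 ≈ 5.602.

μ̂_MAP = 5.602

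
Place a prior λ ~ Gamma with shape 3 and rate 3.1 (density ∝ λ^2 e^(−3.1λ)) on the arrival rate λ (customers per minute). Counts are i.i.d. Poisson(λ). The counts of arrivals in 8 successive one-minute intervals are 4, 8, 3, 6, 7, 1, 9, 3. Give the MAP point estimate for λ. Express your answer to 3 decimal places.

λ̂_MAP = 3.874

Σxᵢ = 4+8+3+6+7+1+9+3 = 41, with n = 8.
Posterior ∝ λ^2e^(−3.1λ) · λ^41e^(−8λ) = λ^43e^(−11.1λ), i.e. Gamma(shape=44, rate=11.1).
The mode of a Gamma(a, b) with a ≥ 1 (shape–rate) is (a−1)/b = 43/11.1 ≈ 3.874.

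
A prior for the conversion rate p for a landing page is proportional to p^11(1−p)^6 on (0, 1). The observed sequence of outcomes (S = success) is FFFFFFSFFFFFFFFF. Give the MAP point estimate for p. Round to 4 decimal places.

The prior density ∝ p^11(1−p)^6 is the kernel of Beta(12, 7).
Data: 1 success in 16 trials (from the sequence). The binomial likelihood contributes p(1−p)^15, so the posterior is Beta(12+1, 7+15) = Beta(13, 22).
For Beta(a, b) with a, b > 1 the mode is (a−1)/(a+b−2) = 12/33 ≈ 0.3636.

p̂_MAP = 0.3636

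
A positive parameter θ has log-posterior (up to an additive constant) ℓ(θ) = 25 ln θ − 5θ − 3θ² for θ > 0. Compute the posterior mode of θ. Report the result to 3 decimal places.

θ̂_MAP = 1.667

ℓ'(θ) = 25/θ − 5 − 6θ. Setting this to zero and multiplying by θ: 6θ² + 5θ − 25 = 0.
θ = (−5 + √(5² + 4·6·25)) / (2·6) = (−5 + √625) / 12 = (−5 + 25)/12 = 5/3.
ℓ''(θ) = −25/θ² − 6 < 0, confirming a maximum.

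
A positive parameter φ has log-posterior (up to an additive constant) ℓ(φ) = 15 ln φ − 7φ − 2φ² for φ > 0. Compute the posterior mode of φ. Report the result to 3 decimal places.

ℓ'(φ) = 15/φ − 7 − 4φ. Setting this to zero and multiplying by φ: 4φ² + 7φ − 15 = 0.
φ = (−7 + √(7² + 4·4·15)) / (2·4) = (−7 + √289) / 8 = (−7 + 17)/8 = 5/4.
ℓ''(φ) = −15/φ² − 4 < 0, confirming a maximum.

φ̂_MAP = 1.250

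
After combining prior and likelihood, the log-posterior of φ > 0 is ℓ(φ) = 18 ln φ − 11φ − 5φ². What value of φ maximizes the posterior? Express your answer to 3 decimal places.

φ̂_MAP = 0.900

ℓ'(φ) = 18/φ − 11 − 10φ. Setting this to zero and multiplying by φ: 10φ² + 11φ − 18 = 0.
φ = (−11 + √(11² + 4·10·18)) / (2·10) = (−11 + √841) / 20 = (−11 + 29)/20 = 9/10.
ℓ''(φ) = −18/φ² − 10 < 0, confirming a maximum.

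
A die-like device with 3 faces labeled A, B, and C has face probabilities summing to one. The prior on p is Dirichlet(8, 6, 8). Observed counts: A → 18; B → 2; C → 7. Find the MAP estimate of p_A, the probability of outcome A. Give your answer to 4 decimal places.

The posterior is Dirichlet(αᵢ + nᵢ) = Dirichlet(26, 8, 15).
For a Dirichlet(a₁,…,a_K) with all aᵢ > 1, the mode has j-th component (aⱼ − 1)/(Σaᵢ − K).
Here Σaᵢ = 49 and K = 3, so p_A = (26 − 1)/(49 − 3) = 25/46 ≈ 0.5435.

MAP estimate of p_A = 0.5435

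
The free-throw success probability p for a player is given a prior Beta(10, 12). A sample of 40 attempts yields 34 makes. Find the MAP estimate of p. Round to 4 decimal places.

Prior: Beta(10, 12).
Data: 34 successes in 40 trials. The binomial likelihood contributes p^34(1−p)^6, so the posterior is Beta(10+34, 12+6) = Beta(44, 18).
For Beta(a, b) with a, b > 1 the mode is (a−1)/(a+b−2) = 43/60 ≈ 0.7167.

p̂_MAP = 0.7167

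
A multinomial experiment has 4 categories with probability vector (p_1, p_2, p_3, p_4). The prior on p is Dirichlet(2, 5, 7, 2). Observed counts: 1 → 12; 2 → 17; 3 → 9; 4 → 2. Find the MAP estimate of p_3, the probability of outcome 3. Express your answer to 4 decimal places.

The posterior is Dirichlet(αᵢ + nᵢ) = Dirichlet(14, 22, 16, 4).
For a Dirichlet(a₁,…,a_K) with all aᵢ > 1, the mode has j-th component (aⱼ − 1)/(Σaᵢ − K).
Here Σaᵢ = 56 and K = 4, so p_3 = (16 − 1)/(56 − 4) = 15/52 ≈ 0.2885.

MAP estimate: 0.2885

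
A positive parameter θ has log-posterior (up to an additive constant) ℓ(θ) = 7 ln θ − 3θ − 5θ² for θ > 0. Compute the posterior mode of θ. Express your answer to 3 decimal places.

ℓ'(θ) = 7/θ − 3 − 10θ. Setting this to zero and multiplying by θ: 10θ² + 3θ − 7 = 0.
θ = (−3 + √(3² + 4·10·7)) / (2·10) = (−3 + √289) / 20 = (−3 + 17)/20 = 7/10.
ℓ''(θ) = −7/θ² − 10 < 0, confirming a maximum.

θ̂_MAP = 0.700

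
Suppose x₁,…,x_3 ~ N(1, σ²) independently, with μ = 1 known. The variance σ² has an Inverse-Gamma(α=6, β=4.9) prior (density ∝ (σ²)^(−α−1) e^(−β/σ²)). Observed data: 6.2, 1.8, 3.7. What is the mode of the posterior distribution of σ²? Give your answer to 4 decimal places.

σ̂²_MAP = 2.6335

Sum of squared deviations about the known mean: SS = (6.2−1)² + (1.8−1)² + (3.7−1)² = 34.97.
The Normal likelihood contributes (σ²)^(−n/2) exp(−SS/(2σ²)), so the posterior is Inverse-Gamma(α + n/2, β + SS/2) = Inverse-Gamma(7.5, 22.385).
The mode of Inverse-Gamma(a, b) is b/(a+1) = 22.385/8.5 ≈ 2.6335.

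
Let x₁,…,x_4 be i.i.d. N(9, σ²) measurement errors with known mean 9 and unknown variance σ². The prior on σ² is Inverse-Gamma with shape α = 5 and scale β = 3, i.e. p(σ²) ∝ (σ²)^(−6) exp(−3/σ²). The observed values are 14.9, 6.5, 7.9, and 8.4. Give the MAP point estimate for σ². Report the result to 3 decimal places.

Sum of squared deviations about the known mean: SS = (14.9−9)² + (6.5−9)² + (7.9−9)² + (8.4−9)² = 42.63.
The Normal likelihood contributes (σ²)^(−n/2) exp(−SS/(2σ²)), so the posterior is Inverse-Gamma(α + n/2, β + SS/2) = Inverse-Gamma(7, 24.315).
The mode of Inverse-Gamma(a, b) is b/(a+1) = 24.315/8 ≈ 3.039.

σ̂²_MAP = 3.039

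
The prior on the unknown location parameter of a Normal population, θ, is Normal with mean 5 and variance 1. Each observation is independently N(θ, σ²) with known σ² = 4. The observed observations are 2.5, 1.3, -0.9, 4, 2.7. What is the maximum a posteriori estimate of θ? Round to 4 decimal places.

θ̂_MAP = 3.2889

n = 5; x̄ = (2.5 + 1.3 + (-0.9) + 4 + 2.7)/5 = 9.6/5 = 1.92.
For a Normal prior and Normal likelihood with known variance, the posterior is Normal; its mode equals its mean, the precision-weighted average.
Prior precision 1/σ₀² = 1/1 = 1; data precision n/σ² = 5/4 = 1.25.
θ̂ = (1·5 + 1.25·1.92) / (1 + 1.25) = 7.4/2.25 = 148/45 ≈ 3.2889.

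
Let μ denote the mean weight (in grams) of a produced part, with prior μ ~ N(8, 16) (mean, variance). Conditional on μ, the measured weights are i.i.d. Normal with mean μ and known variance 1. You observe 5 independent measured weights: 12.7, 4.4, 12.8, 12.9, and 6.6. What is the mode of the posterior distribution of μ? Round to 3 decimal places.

μ̂_MAP = 9.857

n = 5; x̄ = (12.7 + 4.4 + 12.8 + 12.9 + 6.6)/5 = 49.4/5 = 9.88.
For a Normal prior and Normal likelihood with known variance, the posterior is Normal; its mode equals its mean, the precision-weighted average.
Prior precision 1/σ₀² = 1/16 = 0.0625; data precision n/σ² = 5/1 = 5.
μ̂ = (0.0625·8 + 5·9.88) / (0.0625 + 5) = 49.9/5.0625 = 3992/405 ≈ 9.857.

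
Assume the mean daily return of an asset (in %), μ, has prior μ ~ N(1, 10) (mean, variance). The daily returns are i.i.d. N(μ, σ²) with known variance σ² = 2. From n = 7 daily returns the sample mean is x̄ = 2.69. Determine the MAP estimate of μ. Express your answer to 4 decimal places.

μ̂_MAP = 2.6431

n = 7, x̄ = 2.69.
For a Normal prior and Normal likelihood with known variance, the posterior is Normal; its mode equals its mean, the precision-weighted average.
Prior precision 1/σ₀² = 1/10 = 0.1; data precision n/σ² = 7/2 = 3.5.
μ̂ = (0.1·1 + 3.5·2.69) / (0.1 + 3.5) = 9.515/3.6 = 1903/720 ≈ 2.6431.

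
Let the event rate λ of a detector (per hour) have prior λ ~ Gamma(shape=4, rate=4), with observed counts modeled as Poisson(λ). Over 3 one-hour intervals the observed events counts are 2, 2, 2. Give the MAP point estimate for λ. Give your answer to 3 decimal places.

λ̂_MAP = 1.286

Σxᵢ = 2+2+2 = 6, with n = 3.
Posterior ∝ λ^3e^(−4λ) · λ^6e^(−3λ) = λ^9e^(−7λ), i.e. Gamma(shape=10, rate=7).
The mode of a Gamma(a, b) with a ≥ 1 (shape–rate) is (a−1)/b = 9/7 ≈ 1.286.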